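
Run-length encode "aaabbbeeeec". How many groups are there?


Input: aaabbbeeeec
Scanning for consecutive runs:
  Group 1: 'a' x 3 (positions 0-2)
  Group 2: 'b' x 3 (positions 3-5)
  Group 3: 'e' x 4 (positions 6-9)
  Group 4: 'c' x 1 (positions 10-10)
Total groups: 4

4


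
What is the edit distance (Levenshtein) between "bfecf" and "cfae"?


Computing edit distance: "bfecf" -> "cfae"
DP table:
           c    f    a    e
      0    1    2    3    4
  b   1    1    2    3    4
  f   2    2    1    2    3
  e   3    3    2    2    2
  c   4    3    3    3    3
  f   5    4    3    4    4
Edit distance = dp[5][4] = 4

4


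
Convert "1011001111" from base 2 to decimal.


Input: "1011001111" in base 2
Positional expansion:
  Digit '1' (value 1) x 2^9 = 512
  Digit '0' (value 0) x 2^8 = 0
  Digit '1' (value 1) x 2^7 = 128
  Digit '1' (value 1) x 2^6 = 64
  Digit '0' (value 0) x 2^5 = 0
  Digit '0' (value 0) x 2^4 = 0
  Digit '1' (value 1) x 2^3 = 8
  Digit '1' (value 1) x 2^2 = 4
  Digit '1' (value 1) x 2^1 = 2
  Digit '1' (value 1) x 2^0 = 1
Sum = 719

719


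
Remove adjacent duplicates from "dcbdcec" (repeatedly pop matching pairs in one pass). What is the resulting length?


Input: dcbdcec
Stack-based adjacent duplicate removal:
  Read 'd': push. Stack: d
  Read 'c': push. Stack: dc
  Read 'b': push. Stack: dcb
  Read 'd': push. Stack: dcbd
  Read 'c': push. Stack: dcbdc
  Read 'e': push. Stack: dcbdce
  Read 'c': push. Stack: dcbdcec
Final stack: "dcbdcec" (length 7)

7


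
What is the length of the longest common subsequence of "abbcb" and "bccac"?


LCS of "abbcb" and "bccac"
DP table:
           b    c    c    a    c
      0    0    0    0    0    0
  a   0    0    0    0    1    1
  b   0    1    1    1    1    1
  b   0    1    1    1    1    1
  c   0    1    2    2    2    2
  b   0    1    2    2    2    2
LCS length = dp[5][5] = 2

2


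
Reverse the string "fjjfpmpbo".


Input: fjjfpmpbo
Reading characters right to left:
  Position 8: 'o'
  Position 7: 'b'
  Position 6: 'p'
  Position 5: 'm'
  Position 4: 'p'
  Position 3: 'f'
  Position 2: 'j'
  Position 1: 'j'
  Position 0: 'f'
Reversed: obpmpfjjf

obpmpfjjf


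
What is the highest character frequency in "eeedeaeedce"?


Input: eeedeaeedce
Character counts:
  'a': 1
  'c': 1
  'd': 2
  'e': 7
Maximum frequency: 7

7


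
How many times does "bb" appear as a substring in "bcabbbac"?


Searching for "bb" in "bcabbbac"
Scanning each position:
  Position 0: "bc" => no
  Position 1: "ca" => no
  Position 2: "ab" => no
  Position 3: "bb" => MATCH
  Position 4: "bb" => MATCH
  Position 5: "ba" => no
  Position 6: "ac" => no
Total occurrences: 2

2


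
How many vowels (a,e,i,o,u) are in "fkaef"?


Input: fkaef
Checking each character:
  'f' at position 0: consonant
  'k' at position 1: consonant
  'a' at position 2: vowel (running total: 1)
  'e' at position 3: vowel (running total: 2)
  'f' at position 4: consonant
Total vowels: 2

2


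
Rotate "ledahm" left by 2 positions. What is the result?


Input: "ledahm", rotate left by 2
First 2 characters: "le"
Remaining characters: "dahm"
Concatenate remaining + first: "dahm" + "le" = "dahmle"

dahmle


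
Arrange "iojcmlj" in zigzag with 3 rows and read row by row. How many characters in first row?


Zigzag "iojcmlj" into 3 rows:
Placing characters:
  'i' => row 0
  'o' => row 1
  'j' => row 2
  'c' => row 1
  'm' => row 0
  'l' => row 1
  'j' => row 2
Rows:
  Row 0: "im"
  Row 1: "ocl"
  Row 2: "jj"
First row length: 2

2


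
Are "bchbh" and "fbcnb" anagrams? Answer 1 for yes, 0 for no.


Strings: "bchbh", "fbcnb"
Sorted first:  bbchh
Sorted second: bbcfn
Differ at position 3: 'h' vs 'f' => not anagrams

0


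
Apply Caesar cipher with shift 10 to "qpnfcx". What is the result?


Caesar cipher: shift "qpnfcx" by 10
  'q' (pos 16) + 10 = pos 0 = 'a'
  'p' (pos 15) + 10 = pos 25 = 'z'
  'n' (pos 13) + 10 = pos 23 = 'x'
  'f' (pos 5) + 10 = pos 15 = 'p'
  'c' (pos 2) + 10 = pos 12 = 'm'
  'x' (pos 23) + 10 = pos 7 = 'h'
Result: azxpmh

azxpmh


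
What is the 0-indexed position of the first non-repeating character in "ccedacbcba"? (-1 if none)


Input: ccedacbcba
Character frequencies:
  'a': 2
  'b': 2
  'c': 4
  'd': 1
  'e': 1
Scanning left to right for freq == 1:
  Position 0 ('c'): freq=4, skip
  Position 1 ('c'): freq=4, skip
  Position 2 ('e'): unique! => answer = 2

2


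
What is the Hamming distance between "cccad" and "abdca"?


Comparing "cccad" and "abdca" position by position:
  Position 0: 'c' vs 'a' => differ
  Position 1: 'c' vs 'b' => differ
  Position 2: 'c' vs 'd' => differ
  Position 3: 'a' vs 'c' => differ
  Position 4: 'd' vs 'a' => differ
Total differences (Hamming distance): 5

5


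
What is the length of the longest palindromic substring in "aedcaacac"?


Input: "aedcaacac"
Checking substrings for palindromes:
  [3:7] "caac" (len 4) => palindrome
  [5:8] "aca" (len 3) => palindrome
  [6:9] "cac" (len 3) => palindrome
  [4:6] "aa" (len 2) => palindrome
Longest palindromic substring: "caac" with length 4

4


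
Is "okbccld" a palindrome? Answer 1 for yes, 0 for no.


Input: okbccld
Reversed: dlccbko
  Compare pos 0 ('o') with pos 6 ('d'): MISMATCH
  Compare pos 1 ('k') with pos 5 ('l'): MISMATCH
  Compare pos 2 ('b') with pos 4 ('c'): MISMATCH
Result: not a palindrome

0


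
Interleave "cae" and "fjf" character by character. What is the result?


Interleaving "cae" and "fjf":
  Position 0: 'c' from first, 'f' from second => "cf"
  Position 1: 'a' from first, 'j' from second => "aj"
  Position 2: 'e' from first, 'f' from second => "ef"
Result: cfajef

cfajef


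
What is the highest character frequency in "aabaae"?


Input: aabaae
Character counts:
  'a': 4
  'b': 1
  'e': 1
Maximum frequency: 4

4


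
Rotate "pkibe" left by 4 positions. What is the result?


Input: "pkibe", rotate left by 4
First 4 characters: "pkib"
Remaining characters: "e"
Concatenate remaining + first: "e" + "pkib" = "epkib"

epkib


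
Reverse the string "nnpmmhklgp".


Input: nnpmmhklgp
Reading characters right to left:
  Position 9: 'p'
  Position 8: 'g'
  Position 7: 'l'
  Position 6: 'k'
  Position 5: 'h'
  Position 4: 'm'
  Position 3: 'm'
  Position 2: 'p'
  Position 1: 'n'
  Position 0: 'n'
Reversed: pglkhmmpnn

pglkhmmpnn


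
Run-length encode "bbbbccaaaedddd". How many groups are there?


Input: bbbbccaaaedddd
Scanning for consecutive runs:
  Group 1: 'b' x 4 (positions 0-3)
  Group 2: 'c' x 2 (positions 4-5)
  Group 3: 'a' x 3 (positions 6-8)
  Group 4: 'e' x 1 (positions 9-9)
  Group 5: 'd' x 4 (positions 10-13)
Total groups: 5

5


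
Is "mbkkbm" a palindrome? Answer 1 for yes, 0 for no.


Input: mbkkbm
Reversed: mbkkbm
  Compare pos 0 ('m') with pos 5 ('m'): match
  Compare pos 1 ('b') with pos 4 ('b'): match
  Compare pos 2 ('k') with pos 3 ('k'): match
Result: palindrome

1


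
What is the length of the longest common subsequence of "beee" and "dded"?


LCS of "beee" and "dded"
DP table:
           d    d    e    d
      0    0    0    0    0
  b   0    0    0    0    0
  e   0    0    0    1    1
  e   0    0    0    1    1
  e   0    0    0    1    1
LCS length = dp[4][4] = 1

1


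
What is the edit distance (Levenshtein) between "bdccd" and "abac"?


Computing edit distance: "bdccd" -> "abac"
DP table:
           a    b    a    c
      0    1    2    3    4
  b   1    1    1    2    3
  d   2    2    2    2    3
  c   3    3    3    3    2
  c   4    4    4    4    3
  d   5    5    5    5    4
Edit distance = dp[5][4] = 4

4


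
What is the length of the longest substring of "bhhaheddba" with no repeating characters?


Input: "bhhaheddba"
Sliding window (track last position of each char):
  Position 0 ('b'): window [0,0] length 1 -- new best
  Position 1 ('h'): window [0,1] length 2 -- new best
  Position 2 ('h'): repeat (last at 1), move window start to 2
  Position 2 ('h'): window [2,2] length 1
  Position 3 ('a'): window [2,3] length 2
  Position 4 ('h'): repeat (last at 2), move window start to 3
  Position 4 ('h'): window [3,4] length 2
  Position 5 ('e'): window [3,5] length 3 -- new best
  Position 6 ('d'): window [3,6] length 4 -- new best
  Position 7 ('d'): repeat (last at 6), move window start to 7
  Position 7 ('d'): window [7,7] length 1
  Position 8 ('b'): window [7,8] length 2
  Position 9 ('a'): window [7,9] length 3
Longest substring with no repeats: "ahed" with length 4

4


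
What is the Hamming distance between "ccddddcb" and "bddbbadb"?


Comparing "ccddddcb" and "bddbbadb" position by position:
  Position 0: 'c' vs 'b' => differ
  Position 1: 'c' vs 'd' => differ
  Position 2: 'd' vs 'd' => same
  Position 3: 'd' vs 'b' => differ
  Position 4: 'd' vs 'b' => differ
  Position 5: 'd' vs 'a' => differ
  Position 6: 'c' vs 'd' => differ
  Position 7: 'b' vs 'b' => same
Total differences (Hamming distance): 6

6


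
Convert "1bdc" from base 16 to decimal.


Input: "1bdc" in base 16
Positional expansion:
  Digit '1' (value 1) x 16^3 = 4096
  Digit 'b' (value 11) x 16^2 = 2816
  Digit 'd' (value 13) x 16^1 = 208
  Digit 'c' (value 12) x 16^0 = 12
Sum = 7132

7132


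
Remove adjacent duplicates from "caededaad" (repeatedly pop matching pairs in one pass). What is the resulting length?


Input: caededaad
Stack-based adjacent duplicate removal:
  Read 'c': push. Stack: c
  Read 'a': push. Stack: ca
  Read 'e': push. Stack: cae
  Read 'd': push. Stack: caed
  Read 'e': push. Stack: caede
  Read 'd': push. Stack: caeded
  Read 'a': push. Stack: caededa
  Read 'a': matches stack top 'a' => pop. Stack: caeded
  Read 'd': matches stack top 'd' => pop. Stack: caede
Final stack: "caede" (length 5)

5


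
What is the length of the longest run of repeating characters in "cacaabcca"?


Input: "cacaabcca"
Scanning for longest run:
  Position 1 ('a'): new char, reset run to 1
  Position 2 ('c'): new char, reset run to 1
  Position 3 ('a'): new char, reset run to 1
  Position 4 ('a'): continues run of 'a', length=2
  Position 5 ('b'): new char, reset run to 1
  Position 6 ('c'): new char, reset run to 1
  Position 7 ('c'): continues run of 'c', length=2
  Position 8 ('a'): new char, reset run to 1
Longest run: 'a' with length 2

2


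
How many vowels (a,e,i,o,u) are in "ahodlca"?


Input: ahodlca
Checking each character:
  'a' at position 0: vowel (running total: 1)
  'h' at position 1: consonant
  'o' at position 2: vowel (running total: 2)
  'd' at position 3: consonant
  'l' at position 4: consonant
  'c' at position 5: consonant
  'a' at position 6: vowel (running total: 3)
Total vowels: 3

3


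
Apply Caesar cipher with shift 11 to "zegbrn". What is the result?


Caesar cipher: shift "zegbrn" by 11
  'z' (pos 25) + 11 = pos 10 = 'k'
  'e' (pos 4) + 11 = pos 15 = 'p'
  'g' (pos 6) + 11 = pos 17 = 'r'
  'b' (pos 1) + 11 = pos 12 = 'm'
  'r' (pos 17) + 11 = pos 2 = 'c'
  'n' (pos 13) + 11 = pos 24 = 'y'
Result: kprmcy

kprmcy


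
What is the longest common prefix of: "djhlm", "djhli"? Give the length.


Words: djhlm, djhli
  Position 0: all 'd' => match
  Position 1: all 'j' => match
  Position 2: all 'h' => match
  Position 3: all 'l' => match
  Position 4: ('m', 'i') => mismatch, stop
LCP = "djhl" (length 4)

4


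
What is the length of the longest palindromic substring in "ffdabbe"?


Input: "ffdabbe"
Checking substrings for palindromes:
  [0:2] "ff" (len 2) => palindrome
  [4:6] "bb" (len 2) => palindrome
Longest palindromic substring: "ff" with length 2

2


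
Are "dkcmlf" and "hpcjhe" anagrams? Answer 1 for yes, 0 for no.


Strings: "dkcmlf", "hpcjhe"
Sorted first:  cdfklm
Sorted second: cehhjp
Differ at position 1: 'd' vs 'e' => not anagrams

0


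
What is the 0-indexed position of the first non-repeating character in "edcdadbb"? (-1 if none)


Input: edcdadbb
Character frequencies:
  'a': 1
  'b': 2
  'c': 1
  'd': 3
  'e': 1
Scanning left to right for freq == 1:
  Position 0 ('e'): unique! => answer = 0

0


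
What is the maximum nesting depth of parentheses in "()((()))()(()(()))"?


Input: "()((()))()(()(()))"
Tracking depth:
  Position 0 '(': depth becomes 1
  Position 1 ')': depth becomes 0
  Position 2 '(': depth becomes 1
  Position 3 '(': depth becomes 2
  Position 4 '(': depth becomes 3
  Position 5 ')': depth becomes 2
  Position 6 ')': depth becomes 1
  Position 7 ')': depth becomes 0
  Position 8 '(': depth becomes 1
  Position 9 ')': depth becomes 0
  Position 10 '(': depth becomes 1
  Position 11 '(': depth becomes 2
  Position 12 ')': depth becomes 1
  Position 13 '(': depth becomes 2
  Position 14 '(': depth becomes 3
  Position 15 ')': depth becomes 2
  Position 16 ')': depth becomes 1
  Position 17 ')': depth becomes 0
Maximum depth reached: 3

3


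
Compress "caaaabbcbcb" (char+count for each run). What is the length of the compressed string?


Input: caaaabbcbcb
Runs:
  'c' x 1 => "c1"
  'a' x 4 => "a4"
  'b' x 2 => "b2"
  'c' x 1 => "c1"
  'b' x 1 => "b1"
  'c' x 1 => "c1"
  'b' x 1 => "b1"
Compressed: "c1a4b2c1b1c1b1"
Compressed length: 14

14


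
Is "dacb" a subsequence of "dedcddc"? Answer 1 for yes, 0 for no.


Check if "dacb" is a subsequence of "dedcddc"
Greedy scan:
  Position 0 ('d'): matches sub[0] = 'd'
  Position 1 ('e'): no match needed
  Position 2 ('d'): no match needed
  Position 3 ('c'): no match needed
  Position 4 ('d'): no match needed
  Position 5 ('d'): no match needed
  Position 6 ('c'): no match needed
Only matched 1/4 characters => not a subsequence

0


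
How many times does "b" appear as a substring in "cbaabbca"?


Searching for "b" in "cbaabbca"
Scanning each position:
  Position 0: "c" => no
  Position 1: "b" => MATCH
  Position 2: "a" => no
  Position 3: "a" => no
  Position 4: "b" => MATCH
  Position 5: "b" => MATCH
  Position 6: "c" => no
  Position 7: "a" => no
Total occurrences: 3

3


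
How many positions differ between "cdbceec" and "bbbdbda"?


Comparing "cdbceec" and "bbbdbda" position by position:
  Position 0: 'c' vs 'b' => DIFFER
  Position 1: 'd' vs 'b' => DIFFER
  Position 2: 'b' vs 'b' => same
  Position 3: 'c' vs 'd' => DIFFER
  Position 4: 'e' vs 'b' => DIFFER
  Position 5: 'e' vs 'd' => DIFFER
  Position 6: 'c' vs 'a' => DIFFER
Positions that differ: 6

6


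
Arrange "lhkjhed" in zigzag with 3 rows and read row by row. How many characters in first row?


Zigzag "lhkjhed" into 3 rows:
Placing characters:
  'l' => row 0
  'h' => row 1
  'k' => row 2
  'j' => row 1
  'h' => row 0
  'e' => row 1
  'd' => row 2
Rows:
  Row 0: "lh"
  Row 1: "hje"
  Row 2: "kd"
First row length: 2

2


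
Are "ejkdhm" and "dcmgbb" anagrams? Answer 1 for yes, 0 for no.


Strings: "ejkdhm", "dcmgbb"
Sorted first:  dehjkm
Sorted second: bbcdgm
Differ at position 0: 'd' vs 'b' => not anagrams

0


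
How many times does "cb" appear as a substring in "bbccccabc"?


Searching for "cb" in "bbccccabc"
Scanning each position:
  Position 0: "bb" => no
  Position 1: "bc" => no
  Position 2: "cc" => no
  Position 3: "cc" => no
  Position 4: "cc" => no
  Position 5: "ca" => no
  Position 6: "ab" => no
  Position 7: "bc" => no
Total occurrences: 0

0


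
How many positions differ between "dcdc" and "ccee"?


Comparing "dcdc" and "ccee" position by position:
  Position 0: 'd' vs 'c' => DIFFER
  Position 1: 'c' vs 'c' => same
  Position 2: 'd' vs 'e' => DIFFER
  Position 3: 'c' vs 'e' => DIFFER
Positions that differ: 3

3


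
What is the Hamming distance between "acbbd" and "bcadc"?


Comparing "acbbd" and "bcadc" position by position:
  Position 0: 'a' vs 'b' => differ
  Position 1: 'c' vs 'c' => same
  Position 2: 'b' vs 'a' => differ
  Position 3: 'b' vs 'd' => differ
  Position 4: 'd' vs 'c' => differ
Total differences (Hamming distance): 4

4


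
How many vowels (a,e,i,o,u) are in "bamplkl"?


Input: bamplkl
Checking each character:
  'b' at position 0: consonant
  'a' at position 1: vowel (running total: 1)
  'm' at position 2: consonant
  'p' at position 3: consonant
  'l' at position 4: consonant
  'k' at position 5: consonant
  'l' at position 6: consonant
Total vowels: 1

1


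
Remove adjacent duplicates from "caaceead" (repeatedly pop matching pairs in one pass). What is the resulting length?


Input: caaceead
Stack-based adjacent duplicate removal:
  Read 'c': push. Stack: c
  Read 'a': push. Stack: ca
  Read 'a': matches stack top 'a' => pop. Stack: c
  Read 'c': matches stack top 'c' => pop. Stack: (empty)
  Read 'e': push. Stack: e
  Read 'e': matches stack top 'e' => pop. Stack: (empty)
  Read 'a': push. Stack: a
  Read 'd': push. Stack: ad
Final stack: "ad" (length 2)

2


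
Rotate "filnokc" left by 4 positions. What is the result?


Input: "filnokc", rotate left by 4
First 4 characters: "filn"
Remaining characters: "okc"
Concatenate remaining + first: "okc" + "filn" = "okcfiln"

okcfiln


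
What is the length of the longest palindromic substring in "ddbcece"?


Input: "ddbcece"
Checking substrings for palindromes:
  [3:6] "cec" (len 3) => palindrome
  [4:7] "ece" (len 3) => palindrome
  [0:2] "dd" (len 2) => palindrome
Longest palindromic substring: "cec" with length 3

3


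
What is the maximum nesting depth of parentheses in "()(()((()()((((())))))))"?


Input: "()(()((()()((((())))))))"
Tracking depth:
  Position 0 '(': depth becomes 1
  Position 1 ')': depth becomes 0
  Position 2 '(': depth becomes 1
  Position 3 '(': depth becomes 2
  Position 4 ')': depth becomes 1
  Position 5 '(': depth becomes 2
  Position 6 '(': depth becomes 3
  Position 7 '(': depth becomes 4
  Position 8 ')': depth becomes 3
  Position 9 '(': depth becomes 4
  Position 10 ')': depth becomes 3
  Position 11 '(': depth becomes 4
  Position 12 '(': depth becomes 5
  Position 13 '(': depth becomes 6
  Position 14 '(': depth becomes 7
  Position 15 '(': depth becomes 8
  Position 16 ')': depth becomes 7
  Position 17 ')': depth becomes 6
  Position 18 ')': depth becomes 5
  Position 19 ')': depth becomes 4
  Position 20 ')': depth becomes 3
  Position 21 ')': depth becomes 2
  Position 22 ')': depth becomes 1
  Position 23 ')': depth becomes 0
Maximum depth reached: 8

8


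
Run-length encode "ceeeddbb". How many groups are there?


Input: ceeeddbb
Scanning for consecutive runs:
  Group 1: 'c' x 1 (positions 0-0)
  Group 2: 'e' x 3 (positions 1-3)
  Group 3: 'd' x 2 (positions 4-5)
  Group 4: 'b' x 2 (positions 6-7)
Total groups: 4

4


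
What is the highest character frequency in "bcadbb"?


Input: bcadbb
Character counts:
  'a': 1
  'b': 3
  'c': 1
  'd': 1
Maximum frequency: 3

3


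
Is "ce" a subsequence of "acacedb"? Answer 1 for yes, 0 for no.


Check if "ce" is a subsequence of "acacedb"
Greedy scan:
  Position 0 ('a'): no match needed
  Position 1 ('c'): matches sub[0] = 'c'
  Position 2 ('a'): no match needed
  Position 3 ('c'): no match needed
  Position 4 ('e'): matches sub[1] = 'e'
  Position 5 ('d'): no match needed
  Position 6 ('b'): no match needed
All 2 characters matched => is a subsequence

1


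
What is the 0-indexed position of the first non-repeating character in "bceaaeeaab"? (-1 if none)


Input: bceaaeeaab
Character frequencies:
  'a': 4
  'b': 2
  'c': 1
  'e': 3
Scanning left to right for freq == 1:
  Position 0 ('b'): freq=2, skip
  Position 1 ('c'): unique! => answer = 1

1


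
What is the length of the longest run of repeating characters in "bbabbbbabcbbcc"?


Input: "bbabbbbabcbbcc"
Scanning for longest run:
  Position 1 ('b'): continues run of 'b', length=2
  Position 2 ('a'): new char, reset run to 1
  Position 3 ('b'): new char, reset run to 1
  Position 4 ('b'): continues run of 'b', length=2
  Position 5 ('b'): continues run of 'b', length=3
  Position 6 ('b'): continues run of 'b', length=4
  Position 7 ('a'): new char, reset run to 1
  Position 8 ('b'): new char, reset run to 1
  Position 9 ('c'): new char, reset run to 1
  Position 10 ('b'): new char, reset run to 1
  Position 11 ('b'): continues run of 'b', length=2
  Position 12 ('c'): new char, reset run to 1
  Position 13 ('c'): continues run of 'c', length=2
Longest run: 'b' with length 4

4


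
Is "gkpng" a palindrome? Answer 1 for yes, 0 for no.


Input: gkpng
Reversed: gnpkg
  Compare pos 0 ('g') with pos 4 ('g'): match
  Compare pos 1 ('k') with pos 3 ('n'): MISMATCH
Result: not a palindrome

0


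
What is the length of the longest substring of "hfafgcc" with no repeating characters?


Input: "hfafgcc"
Sliding window (track last position of each char):
  Position 0 ('h'): window [0,0] length 1 -- new best
  Position 1 ('f'): window [0,1] length 2 -- new best
  Position 2 ('a'): window [0,2] length 3 -- new best
  Position 3 ('f'): repeat (last at 1), move window start to 2
  Position 3 ('f'): window [2,3] length 2
  Position 4 ('g'): window [2,4] length 3
  Position 5 ('c'): window [2,5] length 4 -- new best
  Position 6 ('c'): repeat (last at 5), move window start to 6
  Position 6 ('c'): window [6,6] length 1
Longest substring with no repeats: "afgc" with length 4

4


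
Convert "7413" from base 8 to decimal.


Input: "7413" in base 8
Positional expansion:
  Digit '7' (value 7) x 8^3 = 3584
  Digit '4' (value 4) x 8^2 = 256
  Digit '1' (value 1) x 8^1 = 8
  Digit '3' (value 3) x 8^0 = 3
Sum = 3851

3851


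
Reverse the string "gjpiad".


Input: gjpiad
Reading characters right to left:
  Position 5: 'd'
  Position 4: 'a'
  Position 3: 'i'
  Position 2: 'p'
  Position 1: 'j'
  Position 0: 'g'
Reversed: daipjg

daipjg


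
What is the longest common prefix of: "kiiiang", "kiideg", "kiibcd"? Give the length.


Words: kiiiang, kiideg, kiibcd
  Position 0: all 'k' => match
  Position 1: all 'i' => match
  Position 2: all 'i' => match
  Position 3: ('i', 'd', 'b') => mismatch, stop
LCP = "kii" (length 3)

3


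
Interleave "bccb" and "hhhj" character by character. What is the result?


Interleaving "bccb" and "hhhj":
  Position 0: 'b' from first, 'h' from second => "bh"
  Position 1: 'c' from first, 'h' from second => "ch"
  Position 2: 'c' from first, 'h' from second => "ch"
  Position 3: 'b' from first, 'j' from second => "bj"
Result: bhchchbj

bhchchbj


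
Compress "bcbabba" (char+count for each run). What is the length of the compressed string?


Input: bcbabba
Runs:
  'b' x 1 => "b1"
  'c' x 1 => "c1"
  'b' x 1 => "b1"
  'a' x 1 => "a1"
  'b' x 2 => "b2"
  'a' x 1 => "a1"
Compressed: "b1c1b1a1b2a1"
Compressed length: 12

12


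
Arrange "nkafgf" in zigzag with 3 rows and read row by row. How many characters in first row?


Zigzag "nkafgf" into 3 rows:
Placing characters:
  'n' => row 0
  'k' => row 1
  'a' => row 2
  'f' => row 1
  'g' => row 0
  'f' => row 1
Rows:
  Row 0: "ng"
  Row 1: "kff"
  Row 2: "a"
First row length: 2

2


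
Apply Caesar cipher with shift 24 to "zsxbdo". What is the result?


Caesar cipher: shift "zsxbdo" by 24
  'z' (pos 25) + 24 = pos 23 = 'x'
  's' (pos 18) + 24 = pos 16 = 'q'
  'x' (pos 23) + 24 = pos 21 = 'v'
  'b' (pos 1) + 24 = pos 25 = 'z'
  'd' (pos 3) + 24 = pos 1 = 'b'
  'o' (pos 14) + 24 = pos 12 = 'm'
Result: xqvzbm

xqvzbm


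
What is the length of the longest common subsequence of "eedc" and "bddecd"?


LCS of "eedc" and "bddecd"
DP table:
           b    d    d    e    c    d
      0    0    0    0    0    0    0
  e   0    0    0    0    1    1    1
  e   0    0    0    0    1    1    1
  d   0    0    1    1    1    1    2
  c   0    0    1    1    1    2    2
LCS length = dp[4][6] = 2

2


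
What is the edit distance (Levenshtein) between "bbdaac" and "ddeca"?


Computing edit distance: "bbdaac" -> "ddeca"
DP table:
           d    d    e    c    a
      0    1    2    3    4    5
  b   1    1    2    3    4    5
  b   2    2    2    3    4    5
  d   3    2    2    3    4    5
  a   4    3    3    3    4    4
  a   5    4    4    4    4    4
  c   6    5    5    5    4    5
Edit distance = dp[6][5] = 5

5


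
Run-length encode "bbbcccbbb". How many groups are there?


Input: bbbcccbbb
Scanning for consecutive runs:
  Group 1: 'b' x 3 (positions 0-2)
  Group 2: 'c' x 3 (positions 3-5)
  Group 3: 'b' x 3 (positions 6-8)
Total groups: 3

3


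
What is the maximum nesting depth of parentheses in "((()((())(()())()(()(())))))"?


Input: "((()((())(()())()(()(())))))"
Tracking depth:
  Position 0 '(': depth becomes 1
  Position 1 '(': depth becomes 2
  Position 2 '(': depth becomes 3
  Position 3 ')': depth becomes 2
  Position 4 '(': depth becomes 3
  Position 5 '(': depth becomes 4
  Position 6 '(': depth becomes 5
  Position 7 ')': depth becomes 4
  Position 8 ')': depth becomes 3
  Position 9 '(': depth becomes 4
  Position 10 '(': depth becomes 5
  Position 11 ')': depth becomes 4
  Position 12 '(': depth becomes 5
  Position 13 ')': depth becomes 4
  Position 14 ')': depth becomes 3
  Position 15 '(': depth becomes 4
  Position 16 ')': depth becomes 3
  Position 17 '(': depth becomes 4
  Position 18 '(': depth becomes 5
  Position 19 ')': depth becomes 4
  Position 20 '(': depth becomes 5
  Position 21 '(': depth becomes 6
  Position 22 ')': depth becomes 5
  Position 23 ')': depth becomes 4
  Position 24 ')': depth becomes 3
  Position 25 ')': depth becomes 2
  Position 26 ')': depth becomes 1
  Position 27 ')': depth becomes 0
Maximum depth reached: 6

6


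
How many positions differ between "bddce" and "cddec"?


Comparing "bddce" and "cddec" position by position:
  Position 0: 'b' vs 'c' => DIFFER
  Position 1: 'd' vs 'd' => same
  Position 2: 'd' vs 'd' => same
  Position 3: 'c' vs 'e' => DIFFER
  Position 4: 'e' vs 'c' => DIFFER
Positions that differ: 3

3


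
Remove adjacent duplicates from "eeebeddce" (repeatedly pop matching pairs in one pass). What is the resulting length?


Input: eeebeddce
Stack-based adjacent duplicate removal:
  Read 'e': push. Stack: e
  Read 'e': matches stack top 'e' => pop. Stack: (empty)
  Read 'e': push. Stack: e
  Read 'b': push. Stack: eb
  Read 'e': push. Stack: ebe
  Read 'd': push. Stack: ebed
  Read 'd': matches stack top 'd' => pop. Stack: ebe
  Read 'c': push. Stack: ebec
  Read 'e': push. Stack: ebece
Final stack: "ebece" (length 5)

5


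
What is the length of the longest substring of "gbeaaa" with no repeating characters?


Input: "gbeaaa"
Sliding window (track last position of each char):
  Position 0 ('g'): window [0,0] length 1 -- new best
  Position 1 ('b'): window [0,1] length 2 -- new best
  Position 2 ('e'): window [0,2] length 3 -- new best
  Position 3 ('a'): window [0,3] length 4 -- new best
  Position 4 ('a'): repeat (last at 3), move window start to 4
  Position 4 ('a'): window [4,4] length 1
  Position 5 ('a'): repeat (last at 4), move window start to 5
  Position 5 ('a'): window [5,5] length 1
Longest substring with no repeats: "gbea" with length 4

4


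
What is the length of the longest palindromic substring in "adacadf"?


Input: "adacadf"
Checking substrings for palindromes:
  [1:6] "dacad" (len 5) => palindrome
  [0:3] "ada" (len 3) => palindrome
  [2:5] "aca" (len 3) => palindrome
Longest palindromic substring: "dacad" with length 5

5


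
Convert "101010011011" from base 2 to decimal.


Input: "101010011011" in base 2
Positional expansion:
  Digit '1' (value 1) x 2^11 = 2048
  Digit '0' (value 0) x 2^10 = 0
  Digit '1' (value 1) x 2^9 = 512
  Digit '0' (value 0) x 2^8 = 0
  Digit '1' (value 1) x 2^7 = 128
  Digit '0' (value 0) x 2^6 = 0
  Digit '0' (value 0) x 2^5 = 0
  Digit '1' (value 1) x 2^4 = 16
  Digit '1' (value 1) x 2^3 = 8
  Digit '0' (value 0) x 2^2 = 0
  Digit '1' (value 1) x 2^1 = 2
  Digit '1' (value 1) x 2^0 = 1
Sum = 2715

2715


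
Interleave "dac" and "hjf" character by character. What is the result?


Interleaving "dac" and "hjf":
  Position 0: 'd' from first, 'h' from second => "dh"
  Position 1: 'a' from first, 'j' from second => "aj"
  Position 2: 'c' from first, 'f' from second => "cf"
Result: dhajcf

dhajcf


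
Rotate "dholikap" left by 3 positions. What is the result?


Input: "dholikap", rotate left by 3
First 3 characters: "dho"
Remaining characters: "likap"
Concatenate remaining + first: "likap" + "dho" = "likapdho"

likapdho


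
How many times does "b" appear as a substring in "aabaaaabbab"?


Searching for "b" in "aabaaaabbab"
Scanning each position:
  Position 0: "a" => no
  Position 1: "a" => no
  Position 2: "b" => MATCH
  Position 3: "a" => no
  Position 4: "a" => no
  Position 5: "a" => no
  Position 6: "a" => no
  Position 7: "b" => MATCH
  Position 8: "b" => MATCH
  Position 9: "a" => no
  Position 10: "b" => MATCH
Total occurrences: 4

4


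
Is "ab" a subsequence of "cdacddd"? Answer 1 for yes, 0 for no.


Check if "ab" is a subsequence of "cdacddd"
Greedy scan:
  Position 0 ('c'): no match needed
  Position 1 ('d'): no match needed
  Position 2 ('a'): matches sub[0] = 'a'
  Position 3 ('c'): no match needed
  Position 4 ('d'): no match needed
  Position 5 ('d'): no match needed
  Position 6 ('d'): no match needed
Only matched 1/2 characters => not a subsequence

0


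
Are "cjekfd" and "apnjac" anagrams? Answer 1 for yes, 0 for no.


Strings: "cjekfd", "apnjac"
Sorted first:  cdefjk
Sorted second: aacjnp
Differ at position 0: 'c' vs 'a' => not anagrams

0


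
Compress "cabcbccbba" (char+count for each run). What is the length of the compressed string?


Input: cabcbccbba
Runs:
  'c' x 1 => "c1"
  'a' x 1 => "a1"
  'b' x 1 => "b1"
  'c' x 1 => "c1"
  'b' x 1 => "b1"
  'c' x 2 => "c2"
  'b' x 2 => "b2"
  'a' x 1 => "a1"
Compressed: "c1a1b1c1b1c2b2a1"
Compressed length: 16

16


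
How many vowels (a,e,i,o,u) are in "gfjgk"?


Input: gfjgk
Checking each character:
  'g' at position 0: consonant
  'f' at position 1: consonant
  'j' at position 2: consonant
  'g' at position 3: consonant
  'k' at position 4: consonant
Total vowels: 0

0


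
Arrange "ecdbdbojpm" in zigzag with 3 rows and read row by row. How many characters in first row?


Zigzag "ecdbdbojpm" into 3 rows:
Placing characters:
  'e' => row 0
  'c' => row 1
  'd' => row 2
  'b' => row 1
  'd' => row 0
  'b' => row 1
  'o' => row 2
  'j' => row 1
  'p' => row 0
  'm' => row 1
Rows:
  Row 0: "edp"
  Row 1: "cbbjm"
  Row 2: "do"
First row length: 3

3


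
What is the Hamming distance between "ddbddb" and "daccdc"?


Comparing "ddbddb" and "daccdc" position by position:
  Position 0: 'd' vs 'd' => same
  Position 1: 'd' vs 'a' => differ
  Position 2: 'b' vs 'c' => differ
  Position 3: 'd' vs 'c' => differ
  Position 4: 'd' vs 'd' => same
  Position 5: 'b' vs 'c' => differ
Total differences (Hamming distance): 4

4


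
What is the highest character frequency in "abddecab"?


Input: abddecab
Character counts:
  'a': 2
  'b': 2
  'c': 1
  'd': 2
  'e': 1
Maximum frequency: 2

2


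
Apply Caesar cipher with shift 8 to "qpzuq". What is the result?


Caesar cipher: shift "qpzuq" by 8
  'q' (pos 16) + 8 = pos 24 = 'y'
  'p' (pos 15) + 8 = pos 23 = 'x'
  'z' (pos 25) + 8 = pos 7 = 'h'
  'u' (pos 20) + 8 = pos 2 = 'c'
  'q' (pos 16) + 8 = pos 24 = 'y'
Result: yxhcy

yxhcy


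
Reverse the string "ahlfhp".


Input: ahlfhp
Reading characters right to left:
  Position 5: 'p'
  Position 4: 'h'
  Position 3: 'f'
  Position 2: 'l'
  Position 1: 'h'
  Position 0: 'a'
Reversed: phflha

phflha


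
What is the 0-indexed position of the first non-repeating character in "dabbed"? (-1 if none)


Input: dabbed
Character frequencies:
  'a': 1
  'b': 2
  'd': 2
  'e': 1
Scanning left to right for freq == 1:
  Position 0 ('d'): freq=2, skip
  Position 1 ('a'): unique! => answer = 1

1


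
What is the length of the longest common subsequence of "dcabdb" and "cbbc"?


LCS of "dcabdb" and "cbbc"
DP table:
           c    b    b    c
      0    0    0    0    0
  d   0    0    0    0    0
  c   0    1    1    1    1
  a   0    1    1    1    1
  b   0    1    2    2    2
  d   0    1    2    2    2
  b   0    1    2    3    3
LCS length = dp[6][4] = 3

3


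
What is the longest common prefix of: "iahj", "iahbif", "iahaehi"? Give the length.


Words: iahj, iahbif, iahaehi
  Position 0: all 'i' => match
  Position 1: all 'a' => match
  Position 2: all 'h' => match
  Position 3: ('j', 'b', 'a') => mismatch, stop
LCP = "iah" (length 3)

3


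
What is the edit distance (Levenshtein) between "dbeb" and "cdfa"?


Computing edit distance: "dbeb" -> "cdfa"
DP table:
           c    d    f    a
      0    1    2    3    4
  d   1    1    1    2    3
  b   2    2    2    2    3
  e   3    3    3    3    3
  b   4    4    4    4    4
Edit distance = dp[4][4] = 4

4


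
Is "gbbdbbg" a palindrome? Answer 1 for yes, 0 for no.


Input: gbbdbbg
Reversed: gbbdbbg
  Compare pos 0 ('g') with pos 6 ('g'): match
  Compare pos 1 ('b') with pos 5 ('b'): match
  Compare pos 2 ('b') with pos 4 ('b'): match
Result: palindrome

1


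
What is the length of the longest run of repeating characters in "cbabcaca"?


Input: "cbabcaca"
Scanning for longest run:
  Position 1 ('b'): new char, reset run to 1
  Position 2 ('a'): new char, reset run to 1
  Position 3 ('b'): new char, reset run to 1
  Position 4 ('c'): new char, reset run to 1
  Position 5 ('a'): new char, reset run to 1
  Position 6 ('c'): new char, reset run to 1
  Position 7 ('a'): new char, reset run to 1
Longest run: 'c' with length 1

1


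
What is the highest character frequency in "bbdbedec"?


Input: bbdbedec
Character counts:
  'b': 3
  'c': 1
  'd': 2
  'e': 2
Maximum frequency: 3

3


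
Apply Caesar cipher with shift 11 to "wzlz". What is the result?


Caesar cipher: shift "wzlz" by 11
  'w' (pos 22) + 11 = pos 7 = 'h'
  'z' (pos 25) + 11 = pos 10 = 'k'
  'l' (pos 11) + 11 = pos 22 = 'w'
  'z' (pos 25) + 11 = pos 10 = 'k'
Result: hkwk

hkwk


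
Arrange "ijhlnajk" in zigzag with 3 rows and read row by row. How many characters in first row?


Zigzag "ijhlnajk" into 3 rows:
Placing characters:
  'i' => row 0
  'j' => row 1
  'h' => row 2
  'l' => row 1
  'n' => row 0
  'a' => row 1
  'j' => row 2
  'k' => row 1
Rows:
  Row 0: "in"
  Row 1: "jlak"
  Row 2: "hj"
First row length: 2

2


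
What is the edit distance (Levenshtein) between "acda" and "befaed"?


Computing edit distance: "acda" -> "befaed"
DP table:
           b    e    f    a    e    d
      0    1    2    3    4    5    6
  a   1    1    2    3    3    4    5
  c   2    2    2    3    4    4    5
  d   3    3    3    3    4    5    4
  a   4    4    4    4    3    4    5
Edit distance = dp[4][6] = 5

5


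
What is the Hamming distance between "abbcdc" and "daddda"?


Comparing "abbcdc" and "daddda" position by position:
  Position 0: 'a' vs 'd' => differ
  Position 1: 'b' vs 'a' => differ
  Position 2: 'b' vs 'd' => differ
  Position 3: 'c' vs 'd' => differ
  Position 4: 'd' vs 'd' => same
  Position 5: 'c' vs 'a' => differ
Total differences (Hamming distance): 5

5


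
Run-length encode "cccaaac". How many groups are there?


Input: cccaaac
Scanning for consecutive runs:
  Group 1: 'c' x 3 (positions 0-2)
  Group 2: 'a' x 3 (positions 3-5)
  Group 3: 'c' x 1 (positions 6-6)
Total groups: 3

3


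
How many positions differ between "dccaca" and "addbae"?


Comparing "dccaca" and "addbae" position by position:
  Position 0: 'd' vs 'a' => DIFFER
  Position 1: 'c' vs 'd' => DIFFER
  Position 2: 'c' vs 'd' => DIFFER
  Position 3: 'a' vs 'b' => DIFFER
  Position 4: 'c' vs 'a' => DIFFER
  Position 5: 'a' vs 'e' => DIFFER
Positions that differ: 6

6


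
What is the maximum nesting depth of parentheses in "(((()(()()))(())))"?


Input: "(((()(()()))(())))"
Tracking depth:
  Position 0 '(': depth becomes 1
  Position 1 '(': depth becomes 2
  Position 2 '(': depth becomes 3
  Position 3 '(': depth becomes 4
  Position 4 ')': depth becomes 3
  Position 5 '(': depth becomes 4
  Position 6 '(': depth becomes 5
  Position 7 ')': depth becomes 4
  Position 8 '(': depth becomes 5
  Position 9 ')': depth becomes 4
  Position 10 ')': depth becomes 3
  Position 11 ')': depth becomes 2
  Position 12 '(': depth becomes 3
  Position 13 '(': depth becomes 4
  Position 14 ')': depth becomes 3
  Position 15 ')': depth becomes 2
  Position 16 ')': depth becomes 1
  Position 17 ')': depth becomes 0
Maximum depth reached: 5

5


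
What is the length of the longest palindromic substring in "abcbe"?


Input: "abcbe"
Checking substrings for palindromes:
  [1:4] "bcb" (len 3) => palindrome
Longest palindromic substring: "bcb" with length 3

3


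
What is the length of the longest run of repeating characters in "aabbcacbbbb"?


Input: "aabbcacbbbb"
Scanning for longest run:
  Position 1 ('a'): continues run of 'a', length=2
  Position 2 ('b'): new char, reset run to 1
  Position 3 ('b'): continues run of 'b', length=2
  Position 4 ('c'): new char, reset run to 1
  Position 5 ('a'): new char, reset run to 1
  Position 6 ('c'): new char, reset run to 1
  Position 7 ('b'): new char, reset run to 1
  Position 8 ('b'): continues run of 'b', length=2
  Position 9 ('b'): continues run of 'b', length=3
  Position 10 ('b'): continues run of 'b', length=4
Longest run: 'b' with length 4

4


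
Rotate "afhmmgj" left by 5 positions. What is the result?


Input: "afhmmgj", rotate left by 5
First 5 characters: "afhmm"
Remaining characters: "gj"
Concatenate remaining + first: "gj" + "afhmm" = "gjafhmm"

gjafhmm


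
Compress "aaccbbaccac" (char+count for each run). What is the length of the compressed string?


Input: aaccbbaccac
Runs:
  'a' x 2 => "a2"
  'c' x 2 => "c2"
  'b' x 2 => "b2"
  'a' x 1 => "a1"
  'c' x 2 => "c2"
  'a' x 1 => "a1"
  'c' x 1 => "c1"
Compressed: "a2c2b2a1c2a1c1"
Compressed length: 14

14


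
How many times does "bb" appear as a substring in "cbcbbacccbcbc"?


Searching for "bb" in "cbcbbacccbcbc"
Scanning each position:
  Position 0: "cb" => no
  Position 1: "bc" => no
  Position 2: "cb" => no
  Position 3: "bb" => MATCH
  Position 4: "ba" => no
  Position 5: "ac" => no
  Position 6: "cc" => no
  Position 7: "cc" => no
  Position 8: "cb" => no
  Position 9: "bc" => no
  Position 10: "cb" => no
  Position 11: "bc" => no
Total occurrences: 1

1


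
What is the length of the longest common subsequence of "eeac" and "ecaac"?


LCS of "eeac" and "ecaac"
DP table:
           e    c    a    a    c
      0    0    0    0    0    0
  e   0    1    1    1    1    1
  e   0    1    1    1    1    1
  a   0    1    1    2    2    2
  c   0    1    2    2    2    3
LCS length = dp[4][5] = 3

3


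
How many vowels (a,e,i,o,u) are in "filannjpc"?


Input: filannjpc
Checking each character:
  'f' at position 0: consonant
  'i' at position 1: vowel (running total: 1)
  'l' at position 2: consonant
  'a' at position 3: vowel (running total: 2)
  'n' at position 4: consonant
  'n' at position 5: consonant
  'j' at position 6: consonant
  'p' at position 7: consonant
  'c' at position 8: consonant
Total vowels: 2

2


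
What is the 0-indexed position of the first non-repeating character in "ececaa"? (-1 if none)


Input: ececaa
Character frequencies:
  'a': 2
  'c': 2
  'e': 2
Scanning left to right for freq == 1:
  Position 0 ('e'): freq=2, skip
  Position 1 ('c'): freq=2, skip
  Position 2 ('e'): freq=2, skip
  Position 3 ('c'): freq=2, skip
  Position 4 ('a'): freq=2, skip
  Position 5 ('a'): freq=2, skip
  No unique character found => answer = -1

-1


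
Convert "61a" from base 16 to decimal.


Input: "61a" in base 16
Positional expansion:
  Digit '6' (value 6) x 16^2 = 1536
  Digit '1' (value 1) x 16^1 = 16
  Digit 'a' (value 10) x 16^0 = 10
Sum = 1562

1562


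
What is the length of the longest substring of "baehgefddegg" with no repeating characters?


Input: "baehgefddegg"
Sliding window (track last position of each char):
  Position 0 ('b'): window [0,0] length 1 -- new best
  Position 1 ('a'): window [0,1] length 2 -- new best
  Position 2 ('e'): window [0,2] length 3 -- new best
  Position 3 ('h'): window [0,3] length 4 -- new best
  Position 4 ('g'): window [0,4] length 5 -- new best
  Position 5 ('e'): repeat (last at 2), move window start to 3
  Position 5 ('e'): window [3,5] length 3
  Position 6 ('f'): window [3,6] length 4
  Position 7 ('d'): window [3,7] length 5
  Position 8 ('d'): repeat (last at 7), move window start to 8
  Position 8 ('d'): window [8,8] length 1
  Position 9 ('e'): window [8,9] length 2
  Position 10 ('g'): window [8,10] length 3
  Position 11 ('g'): repeat (last at 10), move window start to 11
  Position 11 ('g'): window [11,11] length 1
Longest substring with no repeats: "baehg" with length 5

5
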